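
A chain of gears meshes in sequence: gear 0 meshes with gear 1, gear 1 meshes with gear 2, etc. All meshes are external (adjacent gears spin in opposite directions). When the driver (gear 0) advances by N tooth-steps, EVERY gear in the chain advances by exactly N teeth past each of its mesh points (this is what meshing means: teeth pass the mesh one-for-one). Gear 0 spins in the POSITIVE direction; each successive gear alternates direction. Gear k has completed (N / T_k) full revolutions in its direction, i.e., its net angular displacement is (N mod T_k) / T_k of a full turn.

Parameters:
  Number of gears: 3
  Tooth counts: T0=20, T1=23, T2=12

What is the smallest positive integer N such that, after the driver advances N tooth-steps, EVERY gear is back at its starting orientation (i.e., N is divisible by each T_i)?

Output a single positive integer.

Gear k returns to start when N is a multiple of T_k.
All gears at start simultaneously when N is a common multiple of [20, 23, 12]; the smallest such N is lcm(20, 23, 12).
Start: lcm = T0 = 20
Fold in T1=23: gcd(20, 23) = 1; lcm(20, 23) = 20 * 23 / 1 = 460 / 1 = 460
Fold in T2=12: gcd(460, 12) = 4; lcm(460, 12) = 460 * 12 / 4 = 5520 / 4 = 1380
Full cycle length = 1380

Answer: 1380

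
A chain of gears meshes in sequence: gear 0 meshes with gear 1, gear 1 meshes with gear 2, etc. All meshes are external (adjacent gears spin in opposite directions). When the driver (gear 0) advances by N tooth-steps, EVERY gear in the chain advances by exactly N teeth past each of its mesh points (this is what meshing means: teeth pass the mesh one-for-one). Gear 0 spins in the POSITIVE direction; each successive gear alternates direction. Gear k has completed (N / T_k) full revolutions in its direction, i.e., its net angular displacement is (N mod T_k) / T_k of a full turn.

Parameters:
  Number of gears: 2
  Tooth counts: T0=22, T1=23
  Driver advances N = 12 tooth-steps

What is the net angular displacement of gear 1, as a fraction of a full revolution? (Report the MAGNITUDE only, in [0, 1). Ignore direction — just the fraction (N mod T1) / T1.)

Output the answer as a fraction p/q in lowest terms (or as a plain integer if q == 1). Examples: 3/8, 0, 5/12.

Chain of 2 gears, tooth counts: [22, 23]
  gear 0: T0=22, direction=positive, advance = 12 mod 22 = 12 teeth = 12/22 turn
  gear 1: T1=23, direction=negative, advance = 12 mod 23 = 12 teeth = 12/23 turn
Gear 1: 12 mod 23 = 12
Fraction = 12 / 23 = 12/23 (gcd(12,23)=1) = 12/23

Answer: 12/23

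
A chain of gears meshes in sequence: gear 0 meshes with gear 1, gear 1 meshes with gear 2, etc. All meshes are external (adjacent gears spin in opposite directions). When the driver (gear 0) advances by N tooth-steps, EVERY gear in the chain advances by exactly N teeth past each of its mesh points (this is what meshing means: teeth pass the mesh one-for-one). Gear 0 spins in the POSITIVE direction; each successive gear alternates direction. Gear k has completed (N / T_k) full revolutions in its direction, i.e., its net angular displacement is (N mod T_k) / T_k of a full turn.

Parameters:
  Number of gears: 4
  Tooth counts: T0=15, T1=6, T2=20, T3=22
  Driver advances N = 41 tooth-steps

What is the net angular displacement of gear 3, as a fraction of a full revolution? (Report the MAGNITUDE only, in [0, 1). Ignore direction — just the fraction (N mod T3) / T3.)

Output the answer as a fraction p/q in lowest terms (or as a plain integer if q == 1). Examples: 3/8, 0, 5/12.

Answer: 19/22

Derivation:
Chain of 4 gears, tooth counts: [15, 6, 20, 22]
  gear 0: T0=15, direction=positive, advance = 41 mod 15 = 11 teeth = 11/15 turn
  gear 1: T1=6, direction=negative, advance = 41 mod 6 = 5 teeth = 5/6 turn
  gear 2: T2=20, direction=positive, advance = 41 mod 20 = 1 teeth = 1/20 turn
  gear 3: T3=22, direction=negative, advance = 41 mod 22 = 19 teeth = 19/22 turn
Gear 3: 41 mod 22 = 19
Fraction = 19 / 22 = 19/22 (gcd(19,22)=1) = 19/22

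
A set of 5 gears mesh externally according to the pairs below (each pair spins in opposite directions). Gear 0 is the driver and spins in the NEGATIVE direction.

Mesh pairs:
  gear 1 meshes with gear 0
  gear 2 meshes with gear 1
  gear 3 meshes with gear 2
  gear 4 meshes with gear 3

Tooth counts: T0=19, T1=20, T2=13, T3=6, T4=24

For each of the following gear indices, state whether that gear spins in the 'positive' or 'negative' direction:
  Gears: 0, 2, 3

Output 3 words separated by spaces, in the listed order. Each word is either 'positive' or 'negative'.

Gear 0 (driver): negative (depth 0)
  gear 1: meshes with gear 0 -> depth 1 -> positive (opposite of gear 0)
  gear 2: meshes with gear 1 -> depth 2 -> negative (opposite of gear 1)
  gear 3: meshes with gear 2 -> depth 3 -> positive (opposite of gear 2)
  gear 4: meshes with gear 3 -> depth 4 -> negative (opposite of gear 3)
Queried indices 0, 2, 3 -> negative, negative, positive

Answer: negative negative positive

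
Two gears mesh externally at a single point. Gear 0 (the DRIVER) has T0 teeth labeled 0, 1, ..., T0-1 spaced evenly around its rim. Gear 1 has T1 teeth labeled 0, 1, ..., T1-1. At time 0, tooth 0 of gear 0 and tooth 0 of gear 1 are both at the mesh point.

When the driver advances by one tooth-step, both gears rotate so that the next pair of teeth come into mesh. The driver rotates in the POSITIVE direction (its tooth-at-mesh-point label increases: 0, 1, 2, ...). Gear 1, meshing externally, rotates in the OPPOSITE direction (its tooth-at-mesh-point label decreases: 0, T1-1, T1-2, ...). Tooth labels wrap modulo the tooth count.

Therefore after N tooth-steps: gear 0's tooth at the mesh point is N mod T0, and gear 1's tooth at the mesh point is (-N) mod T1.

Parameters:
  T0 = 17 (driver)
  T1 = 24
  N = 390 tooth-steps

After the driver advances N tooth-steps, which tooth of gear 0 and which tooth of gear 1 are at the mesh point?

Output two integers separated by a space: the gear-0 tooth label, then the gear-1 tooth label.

Gear 0 (driver, T0=17): tooth at mesh = N mod T0
  390 = 22 * 17 + 16, so 390 mod 17 = 16
  gear 0 tooth = 16
Gear 1 (driven, T1=24): tooth at mesh = (-N) mod T1
  390 = 16 * 24 + 6, so 390 mod 24 = 6
  (-390) mod 24 = (-6) mod 24 = 24 - 6 = 18
Mesh after 390 steps: gear-0 tooth 16 meets gear-1 tooth 18

Answer: 16 18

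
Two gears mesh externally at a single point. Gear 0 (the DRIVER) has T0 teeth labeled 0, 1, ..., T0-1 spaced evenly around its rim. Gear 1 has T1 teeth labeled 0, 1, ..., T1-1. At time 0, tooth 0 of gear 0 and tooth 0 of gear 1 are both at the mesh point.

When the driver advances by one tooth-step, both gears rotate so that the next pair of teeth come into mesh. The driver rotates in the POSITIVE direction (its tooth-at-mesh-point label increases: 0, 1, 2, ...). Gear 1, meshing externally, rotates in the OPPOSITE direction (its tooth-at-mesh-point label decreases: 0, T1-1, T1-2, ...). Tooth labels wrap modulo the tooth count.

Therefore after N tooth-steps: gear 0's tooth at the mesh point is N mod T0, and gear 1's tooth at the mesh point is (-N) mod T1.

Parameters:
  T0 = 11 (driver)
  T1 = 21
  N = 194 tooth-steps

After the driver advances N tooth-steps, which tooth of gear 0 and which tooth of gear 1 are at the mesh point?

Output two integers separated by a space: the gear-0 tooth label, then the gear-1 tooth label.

Gear 0 (driver, T0=11): tooth at mesh = N mod T0
  194 = 17 * 11 + 7, so 194 mod 11 = 7
  gear 0 tooth = 7
Gear 1 (driven, T1=21): tooth at mesh = (-N) mod T1
  194 = 9 * 21 + 5, so 194 mod 21 = 5
  (-194) mod 21 = (-5) mod 21 = 21 - 5 = 16
Mesh after 194 steps: gear-0 tooth 7 meets gear-1 tooth 16

Answer: 7 16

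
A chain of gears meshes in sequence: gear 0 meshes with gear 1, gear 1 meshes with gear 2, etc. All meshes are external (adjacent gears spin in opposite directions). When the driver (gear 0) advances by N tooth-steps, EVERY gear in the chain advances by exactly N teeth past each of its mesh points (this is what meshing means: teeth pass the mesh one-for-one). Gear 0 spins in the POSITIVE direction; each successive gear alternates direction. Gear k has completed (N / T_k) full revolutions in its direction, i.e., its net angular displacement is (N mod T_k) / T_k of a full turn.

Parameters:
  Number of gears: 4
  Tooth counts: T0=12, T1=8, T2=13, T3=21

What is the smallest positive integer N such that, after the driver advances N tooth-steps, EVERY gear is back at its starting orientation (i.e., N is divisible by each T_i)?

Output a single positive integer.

Answer: 2184

Derivation:
Gear k returns to start when N is a multiple of T_k.
All gears at start simultaneously when N is a common multiple of [12, 8, 13, 21]; the smallest such N is lcm(12, 8, 13, 21).
Start: lcm = T0 = 12
Fold in T1=8: gcd(12, 8) = 4; lcm(12, 8) = 12 * 8 / 4 = 96 / 4 = 24
Fold in T2=13: gcd(24, 13) = 1; lcm(24, 13) = 24 * 13 / 1 = 312 / 1 = 312
Fold in T3=21: gcd(312, 21) = 3; lcm(312, 21) = 312 * 21 / 3 = 6552 / 3 = 2184
Full cycle length = 2184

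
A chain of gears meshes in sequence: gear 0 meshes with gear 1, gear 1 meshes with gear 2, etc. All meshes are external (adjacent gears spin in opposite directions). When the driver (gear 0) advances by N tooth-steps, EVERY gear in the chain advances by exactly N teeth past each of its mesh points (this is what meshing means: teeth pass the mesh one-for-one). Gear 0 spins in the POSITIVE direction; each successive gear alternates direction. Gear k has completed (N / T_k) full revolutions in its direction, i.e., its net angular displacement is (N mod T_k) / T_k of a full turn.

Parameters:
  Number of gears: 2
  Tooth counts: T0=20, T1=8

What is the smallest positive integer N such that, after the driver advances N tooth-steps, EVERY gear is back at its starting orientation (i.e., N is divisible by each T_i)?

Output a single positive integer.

Answer: 40

Derivation:
Gear k returns to start when N is a multiple of T_k.
All gears at start simultaneously when N is a common multiple of [20, 8]; the smallest such N is lcm(20, 8).
Start: lcm = T0 = 20
Fold in T1=8: gcd(20, 8) = 4; lcm(20, 8) = 20 * 8 / 4 = 160 / 4 = 40
Full cycle length = 40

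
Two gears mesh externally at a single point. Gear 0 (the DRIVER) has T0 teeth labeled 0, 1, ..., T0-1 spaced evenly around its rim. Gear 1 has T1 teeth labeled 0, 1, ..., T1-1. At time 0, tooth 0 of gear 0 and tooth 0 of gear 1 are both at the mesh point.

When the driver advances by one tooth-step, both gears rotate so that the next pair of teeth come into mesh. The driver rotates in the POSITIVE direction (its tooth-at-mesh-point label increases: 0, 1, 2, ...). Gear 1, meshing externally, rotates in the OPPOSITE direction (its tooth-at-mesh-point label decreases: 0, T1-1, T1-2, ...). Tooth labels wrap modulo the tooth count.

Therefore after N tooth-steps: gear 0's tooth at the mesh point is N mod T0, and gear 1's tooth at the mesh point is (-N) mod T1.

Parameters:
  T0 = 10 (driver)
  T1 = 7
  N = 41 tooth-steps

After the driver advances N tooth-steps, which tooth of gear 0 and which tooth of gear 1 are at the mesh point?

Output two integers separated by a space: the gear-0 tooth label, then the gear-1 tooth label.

Gear 0 (driver, T0=10): tooth at mesh = N mod T0
  41 = 4 * 10 + 1, so 41 mod 10 = 1
  gear 0 tooth = 1
Gear 1 (driven, T1=7): tooth at mesh = (-N) mod T1
  41 = 5 * 7 + 6, so 41 mod 7 = 6
  (-41) mod 7 = (-6) mod 7 = 7 - 6 = 1
Mesh after 41 steps: gear-0 tooth 1 meets gear-1 tooth 1

Answer: 1 1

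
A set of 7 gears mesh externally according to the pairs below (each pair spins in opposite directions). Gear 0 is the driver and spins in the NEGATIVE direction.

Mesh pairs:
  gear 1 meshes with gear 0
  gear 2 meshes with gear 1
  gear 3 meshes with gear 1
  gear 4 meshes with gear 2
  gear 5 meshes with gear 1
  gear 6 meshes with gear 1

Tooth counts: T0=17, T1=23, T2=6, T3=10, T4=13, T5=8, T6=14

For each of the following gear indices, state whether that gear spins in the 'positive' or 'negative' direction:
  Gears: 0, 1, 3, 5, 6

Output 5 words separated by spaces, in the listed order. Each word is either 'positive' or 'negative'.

Gear 0 (driver): negative (depth 0)
  gear 1: meshes with gear 0 -> depth 1 -> positive (opposite of gear 0)
  gear 2: meshes with gear 1 -> depth 2 -> negative (opposite of gear 1)
  gear 3: meshes with gear 1 -> depth 2 -> negative (opposite of gear 1)
  gear 4: meshes with gear 2 -> depth 3 -> positive (opposite of gear 2)
  gear 5: meshes with gear 1 -> depth 2 -> negative (opposite of gear 1)
  gear 6: meshes with gear 1 -> depth 2 -> negative (opposite of gear 1)
Queried indices 0, 1, 3, 5, 6 -> negative, positive, negative, negative, negative

Answer: negative positive negative negative negative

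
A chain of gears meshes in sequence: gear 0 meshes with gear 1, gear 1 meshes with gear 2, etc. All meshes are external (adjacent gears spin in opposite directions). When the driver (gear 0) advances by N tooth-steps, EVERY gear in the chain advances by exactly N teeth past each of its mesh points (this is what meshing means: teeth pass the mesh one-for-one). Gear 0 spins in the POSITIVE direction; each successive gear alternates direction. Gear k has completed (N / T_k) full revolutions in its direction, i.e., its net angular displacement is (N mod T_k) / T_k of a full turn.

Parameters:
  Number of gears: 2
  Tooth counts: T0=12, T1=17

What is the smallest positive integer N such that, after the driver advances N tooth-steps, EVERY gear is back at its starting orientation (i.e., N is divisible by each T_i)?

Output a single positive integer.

Answer: 204

Derivation:
Gear k returns to start when N is a multiple of T_k.
All gears at start simultaneously when N is a common multiple of [12, 17]; the smallest such N is lcm(12, 17).
Start: lcm = T0 = 12
Fold in T1=17: gcd(12, 17) = 1; lcm(12, 17) = 12 * 17 / 1 = 204 / 1 = 204
Full cycle length = 204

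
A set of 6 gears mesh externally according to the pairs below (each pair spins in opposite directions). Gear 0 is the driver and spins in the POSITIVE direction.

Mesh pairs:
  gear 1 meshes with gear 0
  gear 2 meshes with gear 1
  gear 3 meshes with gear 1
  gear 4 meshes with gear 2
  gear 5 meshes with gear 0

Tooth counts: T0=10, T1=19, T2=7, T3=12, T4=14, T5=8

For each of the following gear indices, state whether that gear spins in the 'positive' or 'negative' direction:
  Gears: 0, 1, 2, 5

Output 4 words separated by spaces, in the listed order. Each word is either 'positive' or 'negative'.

Gear 0 (driver): positive (depth 0)
  gear 1: meshes with gear 0 -> depth 1 -> negative (opposite of gear 0)
  gear 2: meshes with gear 1 -> depth 2 -> positive (opposite of gear 1)
  gear 3: meshes with gear 1 -> depth 2 -> positive (opposite of gear 1)
  gear 4: meshes with gear 2 -> depth 3 -> negative (opposite of gear 2)
  gear 5: meshes with gear 0 -> depth 1 -> negative (opposite of gear 0)
Queried indices 0, 1, 2, 5 -> positive, negative, positive, negative

Answer: positive negative positive negative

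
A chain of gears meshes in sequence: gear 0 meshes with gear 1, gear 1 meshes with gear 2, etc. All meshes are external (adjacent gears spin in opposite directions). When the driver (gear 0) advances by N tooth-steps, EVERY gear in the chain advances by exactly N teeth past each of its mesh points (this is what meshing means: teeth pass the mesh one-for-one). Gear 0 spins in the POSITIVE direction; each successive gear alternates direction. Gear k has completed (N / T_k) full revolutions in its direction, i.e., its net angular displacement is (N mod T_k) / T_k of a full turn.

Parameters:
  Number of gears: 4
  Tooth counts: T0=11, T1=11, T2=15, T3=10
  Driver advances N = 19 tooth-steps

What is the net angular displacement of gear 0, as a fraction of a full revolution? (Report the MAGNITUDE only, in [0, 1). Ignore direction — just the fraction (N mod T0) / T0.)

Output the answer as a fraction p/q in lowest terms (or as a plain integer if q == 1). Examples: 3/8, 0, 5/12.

Chain of 4 gears, tooth counts: [11, 11, 15, 10]
  gear 0: T0=11, direction=positive, advance = 19 mod 11 = 8 teeth = 8/11 turn
  gear 1: T1=11, direction=negative, advance = 19 mod 11 = 8 teeth = 8/11 turn
  gear 2: T2=15, direction=positive, advance = 19 mod 15 = 4 teeth = 4/15 turn
  gear 3: T3=10, direction=negative, advance = 19 mod 10 = 9 teeth = 9/10 turn
Gear 0: 19 mod 11 = 8
Fraction = 8 / 11 = 8/11 (gcd(8,11)=1) = 8/11

Answer: 8/11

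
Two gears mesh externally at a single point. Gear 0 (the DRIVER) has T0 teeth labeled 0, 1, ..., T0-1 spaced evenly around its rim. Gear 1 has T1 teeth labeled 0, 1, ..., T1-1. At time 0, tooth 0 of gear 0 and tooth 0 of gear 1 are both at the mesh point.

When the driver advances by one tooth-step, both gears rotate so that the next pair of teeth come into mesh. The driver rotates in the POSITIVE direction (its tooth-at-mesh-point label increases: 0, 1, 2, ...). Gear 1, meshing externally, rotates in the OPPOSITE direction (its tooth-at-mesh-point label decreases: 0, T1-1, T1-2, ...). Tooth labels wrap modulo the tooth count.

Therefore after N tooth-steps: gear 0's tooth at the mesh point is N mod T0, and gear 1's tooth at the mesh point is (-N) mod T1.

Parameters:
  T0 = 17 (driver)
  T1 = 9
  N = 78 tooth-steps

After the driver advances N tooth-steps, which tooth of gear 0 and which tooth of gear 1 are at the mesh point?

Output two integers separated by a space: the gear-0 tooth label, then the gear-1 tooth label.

Gear 0 (driver, T0=17): tooth at mesh = N mod T0
  78 = 4 * 17 + 10, so 78 mod 17 = 10
  gear 0 tooth = 10
Gear 1 (driven, T1=9): tooth at mesh = (-N) mod T1
  78 = 8 * 9 + 6, so 78 mod 9 = 6
  (-78) mod 9 = (-6) mod 9 = 9 - 6 = 3
Mesh after 78 steps: gear-0 tooth 10 meets gear-1 tooth 3

Answer: 10 3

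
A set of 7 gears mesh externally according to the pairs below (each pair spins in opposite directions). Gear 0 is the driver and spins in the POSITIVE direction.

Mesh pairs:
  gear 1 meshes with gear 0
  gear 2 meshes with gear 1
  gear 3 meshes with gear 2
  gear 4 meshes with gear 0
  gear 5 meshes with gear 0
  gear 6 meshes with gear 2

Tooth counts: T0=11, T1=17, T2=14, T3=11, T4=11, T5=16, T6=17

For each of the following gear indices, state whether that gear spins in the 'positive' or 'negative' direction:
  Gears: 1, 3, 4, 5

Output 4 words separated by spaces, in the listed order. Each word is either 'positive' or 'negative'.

Gear 0 (driver): positive (depth 0)
  gear 1: meshes with gear 0 -> depth 1 -> negative (opposite of gear 0)
  gear 2: meshes with gear 1 -> depth 2 -> positive (opposite of gear 1)
  gear 3: meshes with gear 2 -> depth 3 -> negative (opposite of gear 2)
  gear 4: meshes with gear 0 -> depth 1 -> negative (opposite of gear 0)
  gear 5: meshes with gear 0 -> depth 1 -> negative (opposite of gear 0)
  gear 6: meshes with gear 2 -> depth 3 -> negative (opposite of gear 2)
Queried indices 1, 3, 4, 5 -> negative, negative, negative, negative

Answer: negative negative negative negative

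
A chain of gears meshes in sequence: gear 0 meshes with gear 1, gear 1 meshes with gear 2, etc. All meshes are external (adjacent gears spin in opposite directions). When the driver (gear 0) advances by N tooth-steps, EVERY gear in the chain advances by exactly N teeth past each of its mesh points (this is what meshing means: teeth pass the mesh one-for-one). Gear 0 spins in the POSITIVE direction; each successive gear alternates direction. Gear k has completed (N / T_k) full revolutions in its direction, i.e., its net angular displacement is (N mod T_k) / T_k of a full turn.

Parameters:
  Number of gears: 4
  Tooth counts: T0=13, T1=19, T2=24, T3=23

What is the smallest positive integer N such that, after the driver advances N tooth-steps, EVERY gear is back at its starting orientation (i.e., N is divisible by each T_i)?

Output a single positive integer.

Gear k returns to start when N is a multiple of T_k.
All gears at start simultaneously when N is a common multiple of [13, 19, 24, 23]; the smallest such N is lcm(13, 19, 24, 23).
Start: lcm = T0 = 13
Fold in T1=19: gcd(13, 19) = 1; lcm(13, 19) = 13 * 19 / 1 = 247 / 1 = 247
Fold in T2=24: gcd(247, 24) = 1; lcm(247, 24) = 247 * 24 / 1 = 5928 / 1 = 5928
Fold in T3=23: gcd(5928, 23) = 1; lcm(5928, 23) = 5928 * 23 / 1 = 136344 / 1 = 136344
Full cycle length = 136344

Answer: 136344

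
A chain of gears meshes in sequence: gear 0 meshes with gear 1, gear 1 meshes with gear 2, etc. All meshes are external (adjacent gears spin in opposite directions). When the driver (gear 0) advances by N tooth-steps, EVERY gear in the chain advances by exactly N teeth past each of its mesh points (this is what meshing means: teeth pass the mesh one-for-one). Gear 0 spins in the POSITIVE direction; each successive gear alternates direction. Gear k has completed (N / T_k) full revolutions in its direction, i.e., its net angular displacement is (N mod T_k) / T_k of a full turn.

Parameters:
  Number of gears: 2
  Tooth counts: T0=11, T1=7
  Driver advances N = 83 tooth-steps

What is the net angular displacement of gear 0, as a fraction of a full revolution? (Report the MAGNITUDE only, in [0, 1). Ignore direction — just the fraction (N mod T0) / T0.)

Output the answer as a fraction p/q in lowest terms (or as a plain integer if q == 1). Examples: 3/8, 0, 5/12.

Answer: 6/11

Derivation:
Chain of 2 gears, tooth counts: [11, 7]
  gear 0: T0=11, direction=positive, advance = 83 mod 11 = 6 teeth = 6/11 turn
  gear 1: T1=7, direction=negative, advance = 83 mod 7 = 6 teeth = 6/7 turn
Gear 0: 83 mod 11 = 6
Fraction = 6 / 11 = 6/11 (gcd(6,11)=1) = 6/11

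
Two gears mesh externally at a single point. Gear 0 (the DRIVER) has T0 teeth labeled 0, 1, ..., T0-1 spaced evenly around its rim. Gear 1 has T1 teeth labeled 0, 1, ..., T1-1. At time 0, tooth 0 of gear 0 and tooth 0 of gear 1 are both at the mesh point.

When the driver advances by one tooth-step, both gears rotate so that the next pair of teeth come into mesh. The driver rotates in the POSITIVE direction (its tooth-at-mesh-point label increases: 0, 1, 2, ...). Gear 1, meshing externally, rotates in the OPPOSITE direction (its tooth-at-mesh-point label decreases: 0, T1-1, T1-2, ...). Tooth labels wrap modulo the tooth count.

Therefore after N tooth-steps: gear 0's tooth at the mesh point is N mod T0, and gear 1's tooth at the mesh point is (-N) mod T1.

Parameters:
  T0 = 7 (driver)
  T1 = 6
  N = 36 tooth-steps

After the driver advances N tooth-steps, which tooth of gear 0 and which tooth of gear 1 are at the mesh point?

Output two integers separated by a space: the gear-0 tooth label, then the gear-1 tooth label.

Gear 0 (driver, T0=7): tooth at mesh = N mod T0
  36 = 5 * 7 + 1, so 36 mod 7 = 1
  gear 0 tooth = 1
Gear 1 (driven, T1=6): tooth at mesh = (-N) mod T1
  36 = 6 * 6 + 0, so 36 mod 6 = 0
  (-36) mod 6 = 0
Mesh after 36 steps: gear-0 tooth 1 meets gear-1 tooth 0

Answer: 1 0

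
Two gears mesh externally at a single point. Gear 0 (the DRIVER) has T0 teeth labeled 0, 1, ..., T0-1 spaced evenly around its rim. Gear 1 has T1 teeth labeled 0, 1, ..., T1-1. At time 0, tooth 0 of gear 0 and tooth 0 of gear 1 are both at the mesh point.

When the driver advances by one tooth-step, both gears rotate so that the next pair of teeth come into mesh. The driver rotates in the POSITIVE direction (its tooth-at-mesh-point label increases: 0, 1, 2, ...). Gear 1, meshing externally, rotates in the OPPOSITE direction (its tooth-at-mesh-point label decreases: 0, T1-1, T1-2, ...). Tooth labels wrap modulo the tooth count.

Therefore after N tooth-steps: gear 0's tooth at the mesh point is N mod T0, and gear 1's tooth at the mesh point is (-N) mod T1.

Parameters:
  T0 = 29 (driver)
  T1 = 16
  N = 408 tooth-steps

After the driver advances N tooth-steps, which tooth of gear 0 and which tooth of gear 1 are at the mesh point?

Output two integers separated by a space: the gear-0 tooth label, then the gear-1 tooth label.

Answer: 2 8

Derivation:
Gear 0 (driver, T0=29): tooth at mesh = N mod T0
  408 = 14 * 29 + 2, so 408 mod 29 = 2
  gear 0 tooth = 2
Gear 1 (driven, T1=16): tooth at mesh = (-N) mod T1
  408 = 25 * 16 + 8, so 408 mod 16 = 8
  (-408) mod 16 = (-8) mod 16 = 16 - 8 = 8
Mesh after 408 steps: gear-0 tooth 2 meets gear-1 tooth 8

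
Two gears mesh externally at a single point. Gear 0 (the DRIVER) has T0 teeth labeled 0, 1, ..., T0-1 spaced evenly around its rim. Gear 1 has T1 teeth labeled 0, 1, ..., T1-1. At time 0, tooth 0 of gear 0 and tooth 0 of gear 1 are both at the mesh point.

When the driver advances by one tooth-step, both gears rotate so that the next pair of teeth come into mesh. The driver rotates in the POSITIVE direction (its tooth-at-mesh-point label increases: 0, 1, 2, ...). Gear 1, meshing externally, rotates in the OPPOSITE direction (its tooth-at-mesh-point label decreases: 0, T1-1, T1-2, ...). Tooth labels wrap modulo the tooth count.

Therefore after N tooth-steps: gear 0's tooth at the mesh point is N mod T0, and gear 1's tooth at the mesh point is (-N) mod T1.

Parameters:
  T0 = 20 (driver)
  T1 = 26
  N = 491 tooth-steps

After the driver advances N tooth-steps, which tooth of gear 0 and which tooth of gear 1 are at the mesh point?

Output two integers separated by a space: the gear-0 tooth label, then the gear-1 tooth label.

Gear 0 (driver, T0=20): tooth at mesh = N mod T0
  491 = 24 * 20 + 11, so 491 mod 20 = 11
  gear 0 tooth = 11
Gear 1 (driven, T1=26): tooth at mesh = (-N) mod T1
  491 = 18 * 26 + 23, so 491 mod 26 = 23
  (-491) mod 26 = (-23) mod 26 = 26 - 23 = 3
Mesh after 491 steps: gear-0 tooth 11 meets gear-1 tooth 3

Answer: 11 3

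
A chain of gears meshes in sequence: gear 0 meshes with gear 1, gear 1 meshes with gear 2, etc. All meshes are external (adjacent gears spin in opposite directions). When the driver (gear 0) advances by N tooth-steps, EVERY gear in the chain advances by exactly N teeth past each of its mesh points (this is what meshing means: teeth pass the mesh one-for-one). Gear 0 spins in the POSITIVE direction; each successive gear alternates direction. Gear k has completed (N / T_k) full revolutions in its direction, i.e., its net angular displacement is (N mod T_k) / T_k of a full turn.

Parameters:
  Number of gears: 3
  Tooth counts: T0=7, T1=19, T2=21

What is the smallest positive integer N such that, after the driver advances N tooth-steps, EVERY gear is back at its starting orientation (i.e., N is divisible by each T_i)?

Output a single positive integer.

Gear k returns to start when N is a multiple of T_k.
All gears at start simultaneously when N is a common multiple of [7, 19, 21]; the smallest such N is lcm(7, 19, 21).
Start: lcm = T0 = 7
Fold in T1=19: gcd(7, 19) = 1; lcm(7, 19) = 7 * 19 / 1 = 133 / 1 = 133
Fold in T2=21: gcd(133, 21) = 7; lcm(133, 21) = 133 * 21 / 7 = 2793 / 7 = 399
Full cycle length = 399

Answer: 399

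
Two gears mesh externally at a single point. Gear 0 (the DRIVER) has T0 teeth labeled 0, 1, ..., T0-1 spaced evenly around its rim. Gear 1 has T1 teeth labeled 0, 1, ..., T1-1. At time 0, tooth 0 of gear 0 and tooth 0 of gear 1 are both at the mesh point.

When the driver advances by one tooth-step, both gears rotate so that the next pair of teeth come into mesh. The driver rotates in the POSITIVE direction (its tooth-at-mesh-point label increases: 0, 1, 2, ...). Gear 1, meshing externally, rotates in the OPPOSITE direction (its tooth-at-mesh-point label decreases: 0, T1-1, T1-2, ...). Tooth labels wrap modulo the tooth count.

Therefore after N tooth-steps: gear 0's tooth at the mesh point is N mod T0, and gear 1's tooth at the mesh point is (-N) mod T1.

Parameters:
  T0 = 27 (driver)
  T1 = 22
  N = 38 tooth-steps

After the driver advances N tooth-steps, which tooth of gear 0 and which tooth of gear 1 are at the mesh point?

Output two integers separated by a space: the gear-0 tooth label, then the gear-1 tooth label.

Gear 0 (driver, T0=27): tooth at mesh = N mod T0
  38 = 1 * 27 + 11, so 38 mod 27 = 11
  gear 0 tooth = 11
Gear 1 (driven, T1=22): tooth at mesh = (-N) mod T1
  38 = 1 * 22 + 16, so 38 mod 22 = 16
  (-38) mod 22 = (-16) mod 22 = 22 - 16 = 6
Mesh after 38 steps: gear-0 tooth 11 meets gear-1 tooth 6

Answer: 11 6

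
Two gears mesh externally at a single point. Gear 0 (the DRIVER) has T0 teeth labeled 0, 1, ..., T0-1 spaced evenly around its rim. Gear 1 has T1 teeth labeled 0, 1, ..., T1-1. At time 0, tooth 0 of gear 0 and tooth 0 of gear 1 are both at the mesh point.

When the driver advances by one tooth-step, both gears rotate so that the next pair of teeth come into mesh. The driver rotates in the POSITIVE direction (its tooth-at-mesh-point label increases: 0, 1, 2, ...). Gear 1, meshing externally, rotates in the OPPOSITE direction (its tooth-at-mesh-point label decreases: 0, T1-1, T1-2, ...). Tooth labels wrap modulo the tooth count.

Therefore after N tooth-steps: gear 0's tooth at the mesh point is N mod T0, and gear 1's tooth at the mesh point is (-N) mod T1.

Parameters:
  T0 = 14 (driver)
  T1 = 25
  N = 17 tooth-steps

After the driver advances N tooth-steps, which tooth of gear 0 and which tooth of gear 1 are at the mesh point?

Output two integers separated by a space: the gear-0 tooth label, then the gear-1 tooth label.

Gear 0 (driver, T0=14): tooth at mesh = N mod T0
  17 = 1 * 14 + 3, so 17 mod 14 = 3
  gear 0 tooth = 3
Gear 1 (driven, T1=25): tooth at mesh = (-N) mod T1
  17 = 0 * 25 + 17, so 17 mod 25 = 17
  (-17) mod 25 = (-17) mod 25 = 25 - 17 = 8
Mesh after 17 steps: gear-0 tooth 3 meets gear-1 tooth 8

Answer: 3 8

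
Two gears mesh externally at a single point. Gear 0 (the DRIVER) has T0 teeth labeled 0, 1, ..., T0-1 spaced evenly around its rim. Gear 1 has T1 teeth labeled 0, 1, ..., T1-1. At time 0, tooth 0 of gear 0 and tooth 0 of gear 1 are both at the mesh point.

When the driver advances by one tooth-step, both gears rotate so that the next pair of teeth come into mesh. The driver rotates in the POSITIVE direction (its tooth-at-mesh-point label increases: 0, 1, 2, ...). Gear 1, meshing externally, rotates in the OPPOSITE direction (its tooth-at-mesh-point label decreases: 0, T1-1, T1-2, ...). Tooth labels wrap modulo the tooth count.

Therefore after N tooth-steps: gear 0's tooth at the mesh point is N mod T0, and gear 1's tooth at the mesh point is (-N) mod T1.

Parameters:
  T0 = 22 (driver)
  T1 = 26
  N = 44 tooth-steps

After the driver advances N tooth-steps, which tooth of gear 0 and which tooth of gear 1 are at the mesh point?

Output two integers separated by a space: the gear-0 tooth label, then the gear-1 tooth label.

Gear 0 (driver, T0=22): tooth at mesh = N mod T0
  44 = 2 * 22 + 0, so 44 mod 22 = 0
  gear 0 tooth = 0
Gear 1 (driven, T1=26): tooth at mesh = (-N) mod T1
  44 = 1 * 26 + 18, so 44 mod 26 = 18
  (-44) mod 26 = (-18) mod 26 = 26 - 18 = 8
Mesh after 44 steps: gear-0 tooth 0 meets gear-1 tooth 8

Answer: 0 8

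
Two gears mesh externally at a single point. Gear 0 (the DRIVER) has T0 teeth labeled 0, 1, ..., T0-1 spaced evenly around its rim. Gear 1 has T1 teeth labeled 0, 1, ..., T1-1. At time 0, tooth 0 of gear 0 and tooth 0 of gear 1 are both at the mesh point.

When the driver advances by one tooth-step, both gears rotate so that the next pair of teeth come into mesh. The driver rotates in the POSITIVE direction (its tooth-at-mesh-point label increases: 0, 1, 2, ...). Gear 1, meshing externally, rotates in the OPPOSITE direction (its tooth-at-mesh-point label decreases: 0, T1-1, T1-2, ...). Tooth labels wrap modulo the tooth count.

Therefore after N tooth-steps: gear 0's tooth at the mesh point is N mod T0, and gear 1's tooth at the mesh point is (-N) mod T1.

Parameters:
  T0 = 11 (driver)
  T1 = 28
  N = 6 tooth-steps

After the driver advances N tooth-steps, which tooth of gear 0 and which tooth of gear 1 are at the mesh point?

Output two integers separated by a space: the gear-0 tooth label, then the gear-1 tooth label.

Answer: 6 22

Derivation:
Gear 0 (driver, T0=11): tooth at mesh = N mod T0
  6 = 0 * 11 + 6, so 6 mod 11 = 6
  gear 0 tooth = 6
Gear 1 (driven, T1=28): tooth at mesh = (-N) mod T1
  6 = 0 * 28 + 6, so 6 mod 28 = 6
  (-6) mod 28 = (-6) mod 28 = 28 - 6 = 22
Mesh after 6 steps: gear-0 tooth 6 meets gear-1 tooth 22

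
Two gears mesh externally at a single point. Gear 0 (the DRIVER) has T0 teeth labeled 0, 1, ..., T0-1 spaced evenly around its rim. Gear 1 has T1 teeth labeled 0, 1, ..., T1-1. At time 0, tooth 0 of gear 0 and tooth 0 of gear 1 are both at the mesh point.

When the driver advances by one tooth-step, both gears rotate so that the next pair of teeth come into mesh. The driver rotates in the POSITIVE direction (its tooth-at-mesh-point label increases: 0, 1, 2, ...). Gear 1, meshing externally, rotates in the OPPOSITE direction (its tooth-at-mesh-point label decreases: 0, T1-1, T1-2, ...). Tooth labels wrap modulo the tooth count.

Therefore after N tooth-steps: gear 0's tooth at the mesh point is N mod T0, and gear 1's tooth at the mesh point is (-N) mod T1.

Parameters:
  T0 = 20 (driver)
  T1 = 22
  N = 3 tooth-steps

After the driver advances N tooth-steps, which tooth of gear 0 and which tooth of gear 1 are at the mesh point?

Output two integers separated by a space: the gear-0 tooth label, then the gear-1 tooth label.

Gear 0 (driver, T0=20): tooth at mesh = N mod T0
  3 = 0 * 20 + 3, so 3 mod 20 = 3
  gear 0 tooth = 3
Gear 1 (driven, T1=22): tooth at mesh = (-N) mod T1
  3 = 0 * 22 + 3, so 3 mod 22 = 3
  (-3) mod 22 = (-3) mod 22 = 22 - 3 = 19
Mesh after 3 steps: gear-0 tooth 3 meets gear-1 tooth 19

Answer: 3 19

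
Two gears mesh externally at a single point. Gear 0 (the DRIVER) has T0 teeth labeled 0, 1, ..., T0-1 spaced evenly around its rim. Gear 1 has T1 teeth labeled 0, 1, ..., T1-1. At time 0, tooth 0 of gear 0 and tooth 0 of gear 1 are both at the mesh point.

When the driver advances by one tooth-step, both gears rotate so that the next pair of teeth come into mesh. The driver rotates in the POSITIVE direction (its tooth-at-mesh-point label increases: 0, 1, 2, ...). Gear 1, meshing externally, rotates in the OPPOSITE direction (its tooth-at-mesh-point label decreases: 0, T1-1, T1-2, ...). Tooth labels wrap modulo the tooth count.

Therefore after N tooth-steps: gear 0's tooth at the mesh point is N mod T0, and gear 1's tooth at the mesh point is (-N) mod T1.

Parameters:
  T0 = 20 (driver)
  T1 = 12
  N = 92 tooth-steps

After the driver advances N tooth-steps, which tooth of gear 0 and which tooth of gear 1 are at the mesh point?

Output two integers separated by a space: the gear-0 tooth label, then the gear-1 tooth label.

Answer: 12 4

Derivation:
Gear 0 (driver, T0=20): tooth at mesh = N mod T0
  92 = 4 * 20 + 12, so 92 mod 20 = 12
  gear 0 tooth = 12
Gear 1 (driven, T1=12): tooth at mesh = (-N) mod T1
  92 = 7 * 12 + 8, so 92 mod 12 = 8
  (-92) mod 12 = (-8) mod 12 = 12 - 8 = 4
Mesh after 92 steps: gear-0 tooth 12 meets gear-1 tooth 4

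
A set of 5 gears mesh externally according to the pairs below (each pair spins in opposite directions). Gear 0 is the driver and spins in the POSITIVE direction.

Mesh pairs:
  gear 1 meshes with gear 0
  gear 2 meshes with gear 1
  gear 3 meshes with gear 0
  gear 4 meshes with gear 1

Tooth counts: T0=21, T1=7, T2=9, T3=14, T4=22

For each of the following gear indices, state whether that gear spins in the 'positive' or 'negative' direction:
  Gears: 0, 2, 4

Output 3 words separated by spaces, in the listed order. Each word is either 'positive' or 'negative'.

Gear 0 (driver): positive (depth 0)
  gear 1: meshes with gear 0 -> depth 1 -> negative (opposite of gear 0)
  gear 2: meshes with gear 1 -> depth 2 -> positive (opposite of gear 1)
  gear 3: meshes with gear 0 -> depth 1 -> negative (opposite of gear 0)
  gear 4: meshes with gear 1 -> depth 2 -> positive (opposite of gear 1)
Queried indices 0, 2, 4 -> positive, positive, positive

Answer: positive positive positive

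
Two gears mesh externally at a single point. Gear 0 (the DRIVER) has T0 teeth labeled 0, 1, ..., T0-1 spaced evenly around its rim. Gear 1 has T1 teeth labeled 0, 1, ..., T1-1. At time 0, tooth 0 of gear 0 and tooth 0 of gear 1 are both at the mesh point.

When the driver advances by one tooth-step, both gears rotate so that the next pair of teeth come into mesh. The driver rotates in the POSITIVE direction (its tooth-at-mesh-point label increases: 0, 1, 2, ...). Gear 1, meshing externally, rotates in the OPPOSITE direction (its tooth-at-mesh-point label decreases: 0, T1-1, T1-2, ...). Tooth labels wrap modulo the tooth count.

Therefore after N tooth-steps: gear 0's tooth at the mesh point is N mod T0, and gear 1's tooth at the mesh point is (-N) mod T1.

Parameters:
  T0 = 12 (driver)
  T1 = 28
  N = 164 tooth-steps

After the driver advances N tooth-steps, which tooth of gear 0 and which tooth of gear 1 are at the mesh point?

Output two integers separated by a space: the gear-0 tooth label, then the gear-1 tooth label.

Answer: 8 4

Derivation:
Gear 0 (driver, T0=12): tooth at mesh = N mod T0
  164 = 13 * 12 + 8, so 164 mod 12 = 8
  gear 0 tooth = 8
Gear 1 (driven, T1=28): tooth at mesh = (-N) mod T1
  164 = 5 * 28 + 24, so 164 mod 28 = 24
  (-164) mod 28 = (-24) mod 28 = 28 - 24 = 4
Mesh after 164 steps: gear-0 tooth 8 meets gear-1 tooth 4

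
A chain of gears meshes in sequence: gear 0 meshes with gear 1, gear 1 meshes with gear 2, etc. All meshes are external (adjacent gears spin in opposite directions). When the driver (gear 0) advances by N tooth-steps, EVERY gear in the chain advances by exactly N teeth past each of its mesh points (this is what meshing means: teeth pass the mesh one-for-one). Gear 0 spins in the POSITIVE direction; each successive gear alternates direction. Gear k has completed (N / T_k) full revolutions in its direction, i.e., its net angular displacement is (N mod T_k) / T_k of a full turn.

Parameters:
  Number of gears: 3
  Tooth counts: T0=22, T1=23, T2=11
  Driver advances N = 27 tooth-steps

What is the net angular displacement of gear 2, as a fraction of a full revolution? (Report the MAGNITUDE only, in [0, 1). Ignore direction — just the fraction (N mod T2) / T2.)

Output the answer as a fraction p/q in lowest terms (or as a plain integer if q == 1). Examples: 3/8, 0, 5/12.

Chain of 3 gears, tooth counts: [22, 23, 11]
  gear 0: T0=22, direction=positive, advance = 27 mod 22 = 5 teeth = 5/22 turn
  gear 1: T1=23, direction=negative, advance = 27 mod 23 = 4 teeth = 4/23 turn
  gear 2: T2=11, direction=positive, advance = 27 mod 11 = 5 teeth = 5/11 turn
Gear 2: 27 mod 11 = 5
Fraction = 5 / 11 = 5/11 (gcd(5,11)=1) = 5/11

Answer: 5/11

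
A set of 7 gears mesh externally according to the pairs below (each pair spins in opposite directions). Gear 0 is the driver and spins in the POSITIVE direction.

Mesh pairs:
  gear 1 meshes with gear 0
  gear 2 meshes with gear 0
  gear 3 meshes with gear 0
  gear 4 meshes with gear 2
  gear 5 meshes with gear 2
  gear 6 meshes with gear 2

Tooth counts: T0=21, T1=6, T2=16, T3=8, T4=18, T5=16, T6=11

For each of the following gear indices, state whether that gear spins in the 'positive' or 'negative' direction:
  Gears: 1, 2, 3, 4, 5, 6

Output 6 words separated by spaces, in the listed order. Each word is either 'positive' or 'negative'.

Answer: negative negative negative positive positive positive

Derivation:
Gear 0 (driver): positive (depth 0)
  gear 1: meshes with gear 0 -> depth 1 -> negative (opposite of gear 0)
  gear 2: meshes with gear 0 -> depth 1 -> negative (opposite of gear 0)
  gear 3: meshes with gear 0 -> depth 1 -> negative (opposite of gear 0)
  gear 4: meshes with gear 2 -> depth 2 -> positive (opposite of gear 2)
  gear 5: meshes with gear 2 -> depth 2 -> positive (opposite of gear 2)
  gear 6: meshes with gear 2 -> depth 2 -> positive (opposite of gear 2)
Queried indices 1, 2, 3, 4, 5, 6 -> negative, negative, negative, positive, positive, positive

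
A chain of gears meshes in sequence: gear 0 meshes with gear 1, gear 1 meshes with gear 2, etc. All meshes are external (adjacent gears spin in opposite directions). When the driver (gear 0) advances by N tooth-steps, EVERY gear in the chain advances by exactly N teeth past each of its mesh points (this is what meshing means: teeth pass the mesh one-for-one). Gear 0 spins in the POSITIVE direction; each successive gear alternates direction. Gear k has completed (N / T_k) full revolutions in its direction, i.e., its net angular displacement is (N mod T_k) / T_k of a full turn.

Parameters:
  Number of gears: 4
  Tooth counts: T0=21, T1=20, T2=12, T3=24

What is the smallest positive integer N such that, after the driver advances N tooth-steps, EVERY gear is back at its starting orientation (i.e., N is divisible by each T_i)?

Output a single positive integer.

Gear k returns to start when N is a multiple of T_k.
All gears at start simultaneously when N is a common multiple of [21, 20, 12, 24]; the smallest such N is lcm(21, 20, 12, 24).
Start: lcm = T0 = 21
Fold in T1=20: gcd(21, 20) = 1; lcm(21, 20) = 21 * 20 / 1 = 420 / 1 = 420
Fold in T2=12: gcd(420, 12) = 12; lcm(420, 12) = 420 * 12 / 12 = 5040 / 12 = 420
Fold in T3=24: gcd(420, 24) = 12; lcm(420, 24) = 420 * 24 / 12 = 10080 / 12 = 840
Full cycle length = 840

Answer: 840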